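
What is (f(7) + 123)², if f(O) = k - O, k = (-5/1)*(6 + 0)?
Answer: 7396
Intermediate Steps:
k = -30 (k = -5*1*6 = -5*6 = -30)
f(O) = -30 - O
(f(7) + 123)² = ((-30 - 1*7) + 123)² = ((-30 - 7) + 123)² = (-37 + 123)² = 86² = 7396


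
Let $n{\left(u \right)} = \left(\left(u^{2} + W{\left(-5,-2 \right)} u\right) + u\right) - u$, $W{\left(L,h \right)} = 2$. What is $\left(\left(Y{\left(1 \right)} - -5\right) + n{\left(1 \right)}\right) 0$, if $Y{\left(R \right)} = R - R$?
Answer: $0$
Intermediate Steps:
$Y{\left(R \right)} = 0$
$n{\left(u \right)} = u^{2} + 2 u$ ($n{\left(u \right)} = \left(\left(u^{2} + 2 u\right) + u\right) - u = \left(u^{2} + 3 u\right) - u = u^{2} + 2 u$)
$\left(\left(Y{\left(1 \right)} - -5\right) + n{\left(1 \right)}\right) 0 = \left(\left(0 - -5\right) + 1 \left(2 + 1\right)\right) 0 = \left(\left(0 + 5\right) + 1 \cdot 3\right) 0 = \left(5 + 3\right) 0 = 8 \cdot 0 = 0$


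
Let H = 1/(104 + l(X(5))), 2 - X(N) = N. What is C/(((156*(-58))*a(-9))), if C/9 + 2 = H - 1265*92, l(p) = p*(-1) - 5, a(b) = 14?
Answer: 913151/110432 ≈ 8.2689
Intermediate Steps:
X(N) = 2 - N
l(p) = -5 - p (l(p) = -p - 5 = -5 - p)
H = 1/102 (H = 1/(104 + (-5 - (2 - 1*5))) = 1/(104 + (-5 - (2 - 5))) = 1/(104 + (-5 - 1*(-3))) = 1/(104 + (-5 + 3)) = 1/(104 - 2) = 1/102 ≈ 0.0098039)
C = -35612889/34 (C = -18 + 9*(1/102 - 1265*92) = -18 + 9*(1/102 - 116380) = -18 + 9*(-11870759/102) = -18 - 35612277/34 = -35612889/34 ≈ -1.0474e+6)
C/(((156*(-58))*a(-9))) = -35612889/(34*((156*(-58))*14)) = -35612889/(34*((-9048*14))) = -35612889/34/(-126672) = -35612889/34*(-1/126672) = 913151/110432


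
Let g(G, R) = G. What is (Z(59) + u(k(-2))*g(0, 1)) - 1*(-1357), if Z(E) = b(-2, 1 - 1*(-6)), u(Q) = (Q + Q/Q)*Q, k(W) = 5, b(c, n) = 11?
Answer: 1368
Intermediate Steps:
u(Q) = Q*(1 + Q) (u(Q) = (Q + 1)*Q = (1 + Q)*Q = Q*(1 + Q))
Z(E) = 11
(Z(59) + u(k(-2))*g(0, 1)) - 1*(-1357) = (11 + (5*(1 + 5))*0) - 1*(-1357) = (11 + (5*6)*0) + 1357 = (11 + 30*0) + 1357 = (11 + 0) + 1357 = 11 + 1357 = 1368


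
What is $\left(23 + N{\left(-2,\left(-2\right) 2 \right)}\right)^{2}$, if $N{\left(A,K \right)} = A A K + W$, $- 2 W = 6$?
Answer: $16$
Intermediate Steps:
$W = -3$ ($W = \left(- \frac{1}{2}\right) 6 = -3$)
$N{\left(A,K \right)} = -3 + K A^{2}$ ($N{\left(A,K \right)} = A A K - 3 = A^{2} K - 3 = K A^{2} - 3 = -3 + K A^{2}$)
$\left(23 + N{\left(-2,\left(-2\right) 2 \right)}\right)^{2} = \left(23 + \left(-3 + \left(-2\right) 2 \left(-2\right)^{2}\right)\right)^{2} = \left(23 - 19\right)^{2} = 4^{2} = 16$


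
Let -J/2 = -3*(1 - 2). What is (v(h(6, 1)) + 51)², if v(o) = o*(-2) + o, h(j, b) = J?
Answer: 3249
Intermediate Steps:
J = -6 (J = -(-6)*(1 - 2) = -(-6)*(-1) = -2*3 = -6)
h(j, b) = -6
v(o) = -o (v(o) = -2*o + o = -o)
(v(h(6, 1)) + 51)² = (-1*(-6) + 51)² = (6 + 51)² = 57² = 3249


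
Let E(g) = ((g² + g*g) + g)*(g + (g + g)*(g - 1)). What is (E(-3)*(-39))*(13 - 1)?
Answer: -147420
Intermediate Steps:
E(g) = (g + 2*g²)*(g + 2*g*(-1 + g)) (E(g) = ((g² + g²) + g)*(g + (2*g)*(-1 + g)) = (2*g² + g)*(g + 2*g*(-1 + g)) = (g + 2*g²)*(g + 2*g*(-1 + g)))
(E(-3)*(-39))*(13 - 1) = ((-1*(-3)² + 4*(-3)⁴)*(-39))*(13 - 1) = ((-1*9 + 4*81)*(-39))*12 = ((-9 + 324)*(-39))*12 = (315*(-39))*12 = -12285*12 = -147420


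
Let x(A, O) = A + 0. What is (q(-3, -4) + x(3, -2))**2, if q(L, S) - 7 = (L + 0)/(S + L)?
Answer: 5329/49 ≈ 108.76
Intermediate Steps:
q(L, S) = 7 + L/(L + S) (q(L, S) = 7 + (L + 0)/(S + L) = 7 + L/(L + S))
x(A, O) = A
(q(-3, -4) + x(3, -2))**2 = ((7*(-4) + 8*(-3))/(-3 - 4) + 3)**2 = ((-28 - 24)/(-7) + 3)**2 = (-1/7*(-52) + 3)**2 = (52/7 + 3)**2 = (73/7)**2 = 5329/49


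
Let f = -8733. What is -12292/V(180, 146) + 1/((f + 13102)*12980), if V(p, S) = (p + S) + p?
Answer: -31685211297/1304321260 ≈ -24.292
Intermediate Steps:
V(p, S) = S + 2*p (V(p, S) = (S + p) + p = S + 2*p)
-12292/V(180, 146) + 1/((f + 13102)*12980) = -12292/(146 + 2*180) + 1/((-8733 + 13102)*12980) = -12292/(146 + 360) + (1/12980)/4369 = -12292/506 + (1/4369)*(1/12980) = -12292*1/506 + 1/56709620 = -6146/253 + 1/56709620 = -31685211297/1304321260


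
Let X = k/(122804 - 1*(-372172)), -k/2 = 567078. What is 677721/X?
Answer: -27954635808/94513 ≈ -2.9578e+5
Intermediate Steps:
k = -1134156 (k = -2*567078 = -1134156)
X = -94513/41248 (X = -1134156/(122804 - 1*(-372172)) = -1134156/(122804 + 372172) = -1134156/494976 = -1134156*1/494976 = -94513/41248 ≈ -2.2913)
677721/X = 677721/(-94513/41248) = 677721*(-41248/94513) = -27954635808/94513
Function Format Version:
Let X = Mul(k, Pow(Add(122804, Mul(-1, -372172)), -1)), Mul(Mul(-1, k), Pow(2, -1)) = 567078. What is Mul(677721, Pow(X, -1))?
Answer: Rational(-27954635808, 94513) ≈ -2.9578e+5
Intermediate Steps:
k = -1134156 (k = Mul(-2, 567078) = -1134156)
X = Rational(-94513, 41248) (X = Mul(-1134156, Pow(Add(122804, Mul(-1, -372172)), -1)) = Mul(-1134156, Pow(Add(122804, 372172), -1)) = Mul(-1134156, Pow(494976, -1)) = Mul(-1134156, Rational(1, 494976)) = Rational(-94513, 41248) ≈ -2.2913)
Mul(677721, Pow(X, -1)) = Mul(677721, Pow(Rational(-94513, 41248), -1)) = Mul(677721, Rational(-41248, 94513)) = Rational(-27954635808, 94513)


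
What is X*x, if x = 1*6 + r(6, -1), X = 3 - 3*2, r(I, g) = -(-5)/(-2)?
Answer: -21/2 ≈ -10.500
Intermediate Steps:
r(I, g) = -5/2 (r(I, g) = -(-5)*(-1)/2 = -1*5/2 = -5/2)
X = -3 (X = 3 - 6 = -3)
x = 7/2 (x = 1*6 - 5/2 = 6 - 5/2 = 7/2 ≈ 3.5000)
X*x = -3*7/2 = -21/2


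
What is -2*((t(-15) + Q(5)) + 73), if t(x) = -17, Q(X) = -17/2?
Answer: -95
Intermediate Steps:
Q(X) = -17/2 (Q(X) = -17*½ = -17/2)
-2*((t(-15) + Q(5)) + 73) = -2*((-17 - 17/2) + 73) = -2*(-51/2 + 73) = -2*95/2 = -95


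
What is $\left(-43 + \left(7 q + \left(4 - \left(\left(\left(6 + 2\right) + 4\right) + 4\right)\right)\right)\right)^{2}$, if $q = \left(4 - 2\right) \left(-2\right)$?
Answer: $6889$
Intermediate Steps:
$q = -4$ ($q = 2 \left(-2\right) = -4$)
$\left(-43 + \left(7 q + \left(4 - \left(\left(\left(6 + 2\right) + 4\right) + 4\right)\right)\right)\right)^{2} = \left(-43 + \left(7 \left(-4\right) + \left(4 - \left(\left(\left(6 + 2\right) + 4\right) + 4\right)\right)\right)\right)^{2} = \left(-43 + \left(-28 + \left(4 - \left(\left(8 + 4\right) + 4\right)\right)\right)\right)^{2} = \left(-43 + \left(-28 + \left(4 - \left(12 + 4\right)\right)\right)\right)^{2} = \left(-43 + \left(-28 + \left(4 - 16\right)\right)\right)^{2} = \left(-43 - 40\right)^{2} = \left(-83\right)^{2} = 6889$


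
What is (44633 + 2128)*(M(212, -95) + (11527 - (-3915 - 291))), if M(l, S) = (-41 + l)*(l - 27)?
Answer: 2214975048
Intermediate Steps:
M(l, S) = (-41 + l)*(-27 + l)
(44633 + 2128)*(M(212, -95) + (11527 - (-3915 - 291))) = (44633 + 2128)*((1107 + 212**2 - 68*212) + (11527 - (-3915 - 291))) = 46761*((1107 + 44944 - 14416) + (11527 - 1*(-4206))) = 46761*(31635 + (11527 + 4206)) = 46761*(31635 + 15733) = 46761*47368 = 2214975048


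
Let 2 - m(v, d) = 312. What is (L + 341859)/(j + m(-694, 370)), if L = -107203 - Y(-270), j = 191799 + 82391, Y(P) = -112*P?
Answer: 25552/34235 ≈ 0.74637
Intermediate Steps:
m(v, d) = -310 (m(v, d) = 2 - 1*312 = 2 - 312 = -310)
j = 274190
L = -137443 (L = -107203 - (-112)*(-270) = -107203 - 1*30240 = -107203 - 30240 = -137443)
(L + 341859)/(j + m(-694, 370)) = (-137443 + 341859)/(274190 - 310) = 204416/273880 = 204416*(1/273880) = 25552/34235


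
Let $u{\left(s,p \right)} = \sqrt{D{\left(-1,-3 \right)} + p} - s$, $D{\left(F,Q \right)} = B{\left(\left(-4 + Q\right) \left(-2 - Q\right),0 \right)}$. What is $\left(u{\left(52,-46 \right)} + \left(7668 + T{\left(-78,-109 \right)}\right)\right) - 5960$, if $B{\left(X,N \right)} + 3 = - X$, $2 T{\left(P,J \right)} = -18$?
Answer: $1647 + i \sqrt{42} \approx 1647.0 + 6.4807 i$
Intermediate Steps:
$T{\left(P,J \right)} = -9$ ($T{\left(P,J \right)} = \frac{1}{2} \left(-18\right) = -9$)
$B{\left(X,N \right)} = -3 - X$
$D{\left(F,Q \right)} = -3 - \left(-4 + Q\right) \left(-2 - Q\right)$
$u{\left(s,p \right)} = \sqrt{4 + p} - s$ ($u{\left(s,p \right)} = \sqrt{\left(-11 + \left(-3\right)^{2} - -6\right) + p} - s = \sqrt{\left(-11 + 9 + 6\right) + p} - s = \sqrt{4 + p} - s$)
$\left(u{\left(52,-46 \right)} + \left(7668 + T{\left(-78,-109 \right)}\right)\right) - 5960 = \left(\left(\sqrt{4 - 46} - 52\right) + \left(7668 - 9\right)\right) - 5960 = \left(\left(\sqrt{-42} - 52\right) + 7659\right) - 5960 = \left(\left(i \sqrt{42} - 52\right) + 7659\right) - 5960 = \left(\left(-52 + i \sqrt{42}\right) + 7659\right) - 5960 = \left(7607 + i \sqrt{42}\right) - 5960 = 1647 + i \sqrt{42}$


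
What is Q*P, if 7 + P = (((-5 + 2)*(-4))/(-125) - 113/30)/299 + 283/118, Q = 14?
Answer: -427383586/6615375 ≈ -64.605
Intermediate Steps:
P = -30527399/6615375 (P = -7 + ((((-5 + 2)*(-4))/(-125) - 113/30)/299 + 283/118) = -7 + ((-3*(-4)*(-1/125) - 113*1/30)*(1/299) + 283*(1/118)) = -7 + ((12*(-1/125) - 113/30)*(1/299) + 283/118) = -7 + ((-12/125 - 113/30)*(1/299) + 283/118) = -7 + (-2897/750*1/299 + 283/118) = -7 + (-2897/224250 + 283/118) = -7 + 15780226/6615375 = -30527399/6615375 ≈ -4.6146)
Q*P = 14*(-30527399/6615375) = -427383586/6615375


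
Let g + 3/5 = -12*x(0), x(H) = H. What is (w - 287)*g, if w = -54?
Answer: 1023/5 ≈ 204.60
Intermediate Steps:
g = -⅗ (g = -⅗ - 12*0 = -⅗ + 0 = -⅗ ≈ -0.60000)
(w - 287)*g = (-54 - 287)*(-⅗) = -341*(-⅗) = 1023/5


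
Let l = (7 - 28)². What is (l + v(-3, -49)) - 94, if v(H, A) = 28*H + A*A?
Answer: 2664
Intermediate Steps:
l = 441 (l = (-21)² = 441)
v(H, A) = A² + 28*H (v(H, A) = 28*H + A² = A² + 28*H)
(l + v(-3, -49)) - 94 = (441 + ((-49)² + 28*(-3))) - 94 = (441 + (2401 - 84)) - 94 = (441 + 2317) - 94 = 2758 - 94 = 2664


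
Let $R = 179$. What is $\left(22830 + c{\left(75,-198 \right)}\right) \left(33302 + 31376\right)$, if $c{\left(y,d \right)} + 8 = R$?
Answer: $1487658678$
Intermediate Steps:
$c{\left(y,d \right)} = 171$ ($c{\left(y,d \right)} = -8 + 179 = 171$)
$\left(22830 + c{\left(75,-198 \right)}\right) \left(33302 + 31376\right) = \left(22830 + 171\right) \left(33302 + 31376\right) = 23001 \cdot 64678 = 1487658678$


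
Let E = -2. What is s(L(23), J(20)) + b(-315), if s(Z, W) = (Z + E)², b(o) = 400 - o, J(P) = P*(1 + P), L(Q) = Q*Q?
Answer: 278444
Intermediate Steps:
L(Q) = Q²
s(Z, W) = (-2 + Z)² (s(Z, W) = (Z - 2)² = (-2 + Z)²)
s(L(23), J(20)) + b(-315) = (-2 + 23²)² + (400 - 1*(-315)) = (-2 + 529)² + (400 + 315) = 527² + 715 = 277729 + 715 = 278444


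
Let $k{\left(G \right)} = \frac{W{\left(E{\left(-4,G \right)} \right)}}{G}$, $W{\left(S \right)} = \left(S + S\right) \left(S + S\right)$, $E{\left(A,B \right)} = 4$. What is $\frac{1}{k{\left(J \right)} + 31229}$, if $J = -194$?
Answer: $\frac{97}{3029181} \approx 3.2022 \cdot 10^{-5}$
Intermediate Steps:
$W{\left(S \right)} = 4 S^{2}$ ($W{\left(S \right)} = 2 S 2 S = 4 S^{2}$)
$k{\left(G \right)} = \frac{64}{G}$ ($k{\left(G \right)} = \frac{4 \cdot 4^{2}}{G} = \frac{4 \cdot 16}{G} = \frac{64}{G}$)
$\frac{1}{k{\left(J \right)} + 31229} = \frac{1}{\frac{64}{-194} + 31229} = \frac{1}{64 \left(- \frac{1}{194}\right) + 31229} = \frac{1}{- \frac{32}{97} + 31229} = \frac{1}{\frac{3029181}{97}} = \frac{97}{3029181}$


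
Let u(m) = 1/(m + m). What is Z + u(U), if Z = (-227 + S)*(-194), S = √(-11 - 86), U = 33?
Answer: 2906509/66 - 194*I*√97 ≈ 44038.0 - 1910.7*I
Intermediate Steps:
u(m) = 1/(2*m)
S = I*√97 (S = √(-97) = I*√97 ≈ 9.8489*I)
Z = 44038 - 194*I*√97 (Z = (-227 + I*√97)*(-194) = 44038 - 194*I*√97 ≈ 44038.0 - 1910.7*I)
Z + u(U) = (44038 - 194*I*√97) + (½)/33 = (44038 - 194*I*√97) + (½)*(1/33) = (44038 - 194*I*√97) + 1/66 = 2906509/66 - 194*I*√97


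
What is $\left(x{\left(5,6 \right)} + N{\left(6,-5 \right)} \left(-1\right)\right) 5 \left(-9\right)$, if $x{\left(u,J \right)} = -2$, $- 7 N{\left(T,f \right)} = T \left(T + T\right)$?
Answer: $- \frac{2610}{7} \approx -372.86$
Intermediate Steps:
$N{\left(T,f \right)} = - \frac{2 T^{2}}{7}$ ($N{\left(T,f \right)} = - \frac{T \left(T + T\right)}{7} = - \frac{T 2 T}{7} = - \frac{2 T^{2}}{7}$)
$\left(x{\left(5,6 \right)} + N{\left(6,-5 \right)} \left(-1\right)\right) 5 \left(-9\right) = \left(-2 + - \frac{2 \cdot 6^{2}}{7} \left(-1\right)\right) 5 \left(-9\right) = \left(-2 + \left(- \frac{2}{7}\right) 36 \left(-1\right)\right) 5 \left(-9\right) = \left(-2 - - \frac{72}{7}\right) 5 \left(-9\right) = \left(-2 + \frac{72}{7}\right) 5 \left(-9\right) = \frac{58}{7} \cdot 5 \left(-9\right) = \frac{290}{7} \left(-9\right) = - \frac{2610}{7}$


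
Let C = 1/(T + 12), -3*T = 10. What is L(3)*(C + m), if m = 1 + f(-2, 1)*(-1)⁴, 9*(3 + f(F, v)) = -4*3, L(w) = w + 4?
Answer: -1757/78 ≈ -22.526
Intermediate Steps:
L(w) = 4 + w
f(F, v) = -13/3 (f(F, v) = -3 + (-4*3)/9 = -3 + (⅑)*(-12) = -3 - 4/3 = -13/3)
m = -10/3 (m = 1 - 13/3*(-1)⁴ = 1 - 13/3*1 = 1 - 13/3 = -10/3 ≈ -3.3333)
T = -10/3 (T = -⅓*10 = -10/3 ≈ -3.3333)
C = 3/26 (C = 1/(-10/3 + 12) = 1/(26/3) = 3/26 ≈ 0.11538)
L(3)*(C + m) = (4 + 3)*(3/26 - 10/3) = 7*(-251/78) = -1757/78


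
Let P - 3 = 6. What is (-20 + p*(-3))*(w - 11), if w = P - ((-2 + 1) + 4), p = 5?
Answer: 175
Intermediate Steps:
P = 9 (P = 3 + 6 = 9)
w = 6 (w = 9 - ((-2 + 1) + 4) = 9 - (-1 + 4) = 9 - 1*3 = 9 - 3 = 6)
(-20 + p*(-3))*(w - 11) = (-20 + 5*(-3))*(6 - 11) = (-20 - 15)*(-5) = -35*(-5) = 175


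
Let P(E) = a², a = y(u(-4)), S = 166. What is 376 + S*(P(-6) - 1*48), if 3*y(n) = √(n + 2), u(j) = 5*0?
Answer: -67996/9 ≈ -7555.1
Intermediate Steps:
u(j) = 0
y(n) = √(2 + n)/3 (y(n) = √(n + 2)/3 = √(2 + n)/3)
a = √2/3 (a = √(2 + 0)/3 = √2/3 ≈ 0.47140)
P(E) = 2/9 (P(E) = (√2/3)² = 2/9)
376 + S*(P(-6) - 1*48) = 376 + 166*(2/9 - 1*48) = 376 + 166*(2/9 - 48) = 376 + 166*(-430/9) = 376 - 71380/9 = -67996/9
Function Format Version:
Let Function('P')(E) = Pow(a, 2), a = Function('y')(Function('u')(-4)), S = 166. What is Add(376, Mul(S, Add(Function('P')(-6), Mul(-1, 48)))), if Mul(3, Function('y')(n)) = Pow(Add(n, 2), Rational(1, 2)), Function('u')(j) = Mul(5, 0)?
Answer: Rational(-67996, 9) ≈ -7555.1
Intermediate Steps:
Function('u')(j) = 0
Function('y')(n) = Mul(Rational(1, 3), Pow(Add(2, n), Rational(1, 2))) (Function('y')(n) = Mul(Rational(1, 3), Pow(Add(n, 2), Rational(1, 2))) = Mul(Rational(1, 3), Pow(Add(2, n), Rational(1, 2))))
a = Mul(Rational(1, 3), Pow(2, Rational(1, 2))) (a = Mul(Rational(1, 3), Pow(Add(2, 0), Rational(1, 2))) = Mul(Rational(1, 3), Pow(2, Rational(1, 2))) ≈ 0.47140)
Function('P')(E) = Rational(2, 9) (Function('P')(E) = Pow(Mul(Rational(1, 3), Pow(2, Rational(1, 2))), 2) = Rational(2, 9))
Add(376, Mul(S, Add(Function('P')(-6), Mul(-1, 48)))) = Add(376, Mul(166, Add(Rational(2, 9), Mul(-1, 48)))) = Add(376, Mul(166, Add(Rational(2, 9), -48))) = Add(376, Mul(166, Rational(-430, 9))) = Add(376, Rational(-71380, 9)) = Rational(-67996, 9)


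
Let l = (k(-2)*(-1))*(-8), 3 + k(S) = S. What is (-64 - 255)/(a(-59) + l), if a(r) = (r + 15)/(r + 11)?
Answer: 3828/469 ≈ 8.1620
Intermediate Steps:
k(S) = -3 + S
a(r) = (15 + r)/(11 + r)
l = -40 (l = ((-3 - 2)*(-1))*(-8) = -5*(-1)*(-8) = 5*(-8) = -40)
(-64 - 255)/(a(-59) + l) = (-64 - 255)/((15 - 59)/(11 - 59) - 40) = -319/(-44/(-48) - 40) = -319/(-1/48*(-44) - 40) = -319/(11/12 - 40) = -319/(-469/12) = -319*(-12/469) = 3828/469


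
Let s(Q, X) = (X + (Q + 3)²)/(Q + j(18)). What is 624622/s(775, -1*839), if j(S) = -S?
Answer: 472838854/604445 ≈ 782.27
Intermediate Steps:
s(Q, X) = (X + (3 + Q)²)/(-18 + Q) (s(Q, X) = (X + (Q + 3)²)/(Q - 1*18) = (X + (3 + Q)²)/(Q - 18) = (X + (3 + Q)²)/(-18 + Q))
624622/s(775, -1*839) = 624622/(((-1*839 + (3 + 775)²)/(-18 + 775))) = 624622/(((-839 + 778²)/757)) = 624622/(((-839 + 605284)/757)) = 624622/(((1/757)*604445)) = 624622/(604445/757) = 624622*(757/604445) = 472838854/604445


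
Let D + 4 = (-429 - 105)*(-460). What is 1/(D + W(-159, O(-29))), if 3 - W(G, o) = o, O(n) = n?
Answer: 1/245668 ≈ 4.0705e-6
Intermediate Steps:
W(G, o) = 3 - o
D = 245636 (D = -4 + (-429 - 105)*(-460) = -4 - 534*(-460) = -4 + 245640 = 245636)
1/(D + W(-159, O(-29))) = 1/(245636 + (3 - 1*(-29))) = 1/(245636 + (3 + 29)) = 1/(245636 + 32) = 1/245668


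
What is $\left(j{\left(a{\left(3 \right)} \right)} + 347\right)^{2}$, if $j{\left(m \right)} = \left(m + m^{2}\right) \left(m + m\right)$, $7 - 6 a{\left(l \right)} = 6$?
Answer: $\frac{1404975289}{11664} \approx 1.2045 \cdot 10^{5}$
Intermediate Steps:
$a{\left(l \right)} = \frac{1}{6}$ ($a{\left(l \right)} = \frac{7}{6} - 1 = \frac{1}{6}$)
$j{\left(m \right)} = 2 m \left(m + m^{2}\right)$ ($j{\left(m \right)} = \left(m + m^{2}\right) 2 m = 2 m \left(m + m^{2}\right)$)
$\left(j{\left(a{\left(3 \right)} \right)} + 347\right)^{2} = \left(\frac{2 \left(1 + \frac{1}{6}\right)}{36} + 347\right)^{2} = \left(2 \cdot \frac{1}{36} \cdot \frac{7}{6} + 347\right)^{2} = \left(\frac{7}{108} + 347\right)^{2} = \left(\frac{37483}{108}\right)^{2} = \frac{1404975289}{11664}$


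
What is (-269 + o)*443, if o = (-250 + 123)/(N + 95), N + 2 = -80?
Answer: -1605432/13 ≈ -1.2349e+5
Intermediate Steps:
N = -82 (N = -2 - 80 = -82)
o = -127/13 (o = (-250 + 123)/(-82 + 95) = -127/13 ≈ -9.7692)
(-269 + o)*443 = (-269 - 127/13)*443 = -3624/13*443 = -1605432/13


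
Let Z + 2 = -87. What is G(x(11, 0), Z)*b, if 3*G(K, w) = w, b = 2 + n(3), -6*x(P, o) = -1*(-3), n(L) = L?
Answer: -445/3 ≈ -148.33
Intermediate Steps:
Z = -89 (Z = -2 - 87 = -89)
x(P, o) = -½ (x(P, o) = -(-1)*(-3)/6 = -⅙*3 = -½)
b = 5 (b = 2 + 3 = 5)
G(K, w) = w/3
G(x(11, 0), Z)*b = ((⅓)*(-89))*5 = -89/3*5 = -445/3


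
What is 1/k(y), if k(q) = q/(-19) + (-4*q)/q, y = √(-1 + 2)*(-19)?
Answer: -⅓ ≈ -0.33333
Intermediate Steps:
y = -19 (y = √1*(-19) = 1*(-19) = -19)
k(q) = -4 - q/19 (k(q) = q*(-1/19) - 4 = -q/19 - 4 = -4 - q/19)
1/k(y) = 1/(-4 - 1/19*(-19)) = 1/(-4 + 1) = 1/(-3) = -⅓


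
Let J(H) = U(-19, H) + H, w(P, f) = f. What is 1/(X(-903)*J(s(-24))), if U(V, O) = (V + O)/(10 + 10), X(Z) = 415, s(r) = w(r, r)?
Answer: -4/43409 ≈ -9.2147e-5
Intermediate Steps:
s(r) = r
U(V, O) = O/20 + V/20 (U(V, O) = (O + V)/20 = (O + V)*(1/20) = O/20 + V/20)
J(H) = -19/20 + 21*H/20 (J(H) = (H/20 + (1/20)*(-19)) + H = (H/20 - 19/20) + H = (-19/20 + H/20) + H = -19/20 + 21*H/20)
1/(X(-903)*J(s(-24))) = 1/(415*(-19/20 + (21/20)*(-24))) = 1/(415*(-19/20 - 126/5)) = 1/(415*(-523/20)) = (1/415)*(-20/523) = -4/43409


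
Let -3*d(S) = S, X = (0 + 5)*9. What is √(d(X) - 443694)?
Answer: 3*I*√49301 ≈ 666.12*I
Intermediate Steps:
X = 45 (X = 5*9 = 45)
d(S) = -S/3
√(d(X) - 443694) = √(-⅓*45 - 443694) = √(-15 - 443694) = √(-443709) = 3*I*√49301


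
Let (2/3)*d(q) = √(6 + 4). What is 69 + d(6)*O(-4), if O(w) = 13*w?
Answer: 69 - 78*√10 ≈ -177.66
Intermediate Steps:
d(q) = 3*√10/2 (d(q) = 3*√(6 + 4)/2 = 3*√10/2)
69 + d(6)*O(-4) = 69 + (3*√10/2)*(13*(-4)) = 69 + (3*√10/2)*(-52) = 69 - 78*√10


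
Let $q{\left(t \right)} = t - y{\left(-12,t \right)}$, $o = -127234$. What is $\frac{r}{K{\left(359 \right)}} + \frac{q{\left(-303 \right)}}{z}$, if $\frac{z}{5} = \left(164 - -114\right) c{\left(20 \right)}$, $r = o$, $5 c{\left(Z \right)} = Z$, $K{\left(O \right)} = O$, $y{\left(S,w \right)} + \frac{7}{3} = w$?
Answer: $- \frac{2122260607}{5988120} \approx -354.41$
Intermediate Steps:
$y{\left(S,w \right)} = - \frac{7}{3} + w$
$c{\left(Z \right)} = \frac{Z}{5}$
$q{\left(t \right)} = \frac{7}{3}$ ($q{\left(t \right)} = t - \left(- \frac{7}{3} + t\right) = \frac{7}{3}$)
$r = -127234$
$z = 5560$ ($z = 5 \left(164 - -114\right) \frac{1}{5} \cdot 20 = 5 \left(164 + 114\right) 4 = 5 \cdot 278 \cdot 4 = 5 \cdot 1112 = 5560$)
$\frac{r}{K{\left(359 \right)}} + \frac{q{\left(-303 \right)}}{z} = - \frac{127234}{359} + \frac{7}{3 \cdot 5560} = \left(-127234\right) \frac{1}{359} + \frac{7}{3} \cdot \frac{1}{5560} = - \frac{127234}{359} + \frac{7}{16680} = - \frac{2122260607}{5988120}$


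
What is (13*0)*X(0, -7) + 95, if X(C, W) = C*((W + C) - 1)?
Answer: 95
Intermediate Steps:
X(C, W) = C*(-1 + C + W) (X(C, W) = C*((C + W) - 1) = C*(-1 + C + W))
(13*0)*X(0, -7) + 95 = (13*0)*(0*(-1 + 0 - 7)) + 95 = 0*(0*(-8)) + 95 = 0*0 + 95 = 0 + 95 = 95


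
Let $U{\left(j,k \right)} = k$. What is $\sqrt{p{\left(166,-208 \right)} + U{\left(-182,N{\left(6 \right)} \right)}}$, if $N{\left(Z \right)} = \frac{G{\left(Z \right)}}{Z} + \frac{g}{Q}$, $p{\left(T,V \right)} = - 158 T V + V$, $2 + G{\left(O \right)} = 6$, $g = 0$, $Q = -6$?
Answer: $\frac{5 \sqrt{1963878}}{3} \approx 2335.6$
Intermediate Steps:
$G{\left(O \right)} = 4$ ($G{\left(O \right)} = -2 + 6 = 4$)
$p{\left(T,V \right)} = V - 158 T V$ ($p{\left(T,V \right)} = - 158 T V + V = V - 158 T V$)
$N{\left(Z \right)} = \frac{4}{Z}$ ($N{\left(Z \right)} = \frac{4}{Z} + \frac{0}{-6} = \frac{4}{Z} + 0 \left(- \frac{1}{6}\right) = \frac{4}{Z} + 0 = \frac{4}{Z}$)
$\sqrt{p{\left(166,-208 \right)} + U{\left(-182,N{\left(6 \right)} \right)}} = \sqrt{- 208 \left(1 - 26228\right) + \frac{4}{6}} = \sqrt{- 208 \left(1 - 26228\right) + 4 \cdot \frac{1}{6}} = \sqrt{\left(-208\right) \left(-26227\right) + \frac{2}{3}} = \sqrt{5455216 + \frac{2}{3}} = \sqrt{\frac{16365650}{3}} = \frac{5 \sqrt{1963878}}{3}$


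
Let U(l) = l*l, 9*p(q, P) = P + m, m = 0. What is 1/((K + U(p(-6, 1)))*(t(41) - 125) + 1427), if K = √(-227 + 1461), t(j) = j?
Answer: -1039527/4865151815 - 61236*√1234/4865151815 ≈ -0.00065582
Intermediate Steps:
p(q, P) = P/9 (p(q, P) = (P + 0)/9 = P/9)
U(l) = l²
K = √1234 ≈ 35.128
1/((K + U(p(-6, 1)))*(t(41) - 125) + 1427) = 1/((√1234 + ((⅑)*1)²)*(41 - 125) + 1427) = 1/((√1234 + (⅑)²)*(-84) + 1427) = 1/((√1234 + 1/81)*(-84) + 1427) = 1/((1/81 + √1234)*(-84) + 1427) = 1/((-28/27 - 84*√1234) + 1427) = 1/(38501/27 - 84*√1234)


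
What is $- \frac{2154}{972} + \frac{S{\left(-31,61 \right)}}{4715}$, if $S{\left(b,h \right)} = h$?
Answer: $- \frac{1682803}{763830} \approx -2.2031$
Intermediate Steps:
$- \frac{2154}{972} + \frac{S{\left(-31,61 \right)}}{4715} = - \frac{2154}{972} + \frac{61}{4715} = \left(-2154\right) \frac{1}{972} + 61 \cdot \frac{1}{4715} = - \frac{359}{162} + \frac{61}{4715} = - \frac{1682803}{763830}$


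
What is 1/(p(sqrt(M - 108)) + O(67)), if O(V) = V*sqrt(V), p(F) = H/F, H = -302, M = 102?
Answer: 3/(201*sqrt(67) + 151*I*sqrt(6)) ≈ 0.0017357 - 0.00039021*I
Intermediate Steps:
p(F) = -302/F
O(V) = V**(3/2)
1/(p(sqrt(M - 108)) + O(67)) = 1/(-302/sqrt(102 - 108) + 67**(3/2)) = 1/(-302*(-I*sqrt(6)/6) + 67*sqrt(67)) = 1/(-(-151)*I*sqrt(6)/3 + 67*sqrt(67)) = 1/(151*I*sqrt(6)/3 + 67*sqrt(67)) = 1/(67*sqrt(67) + 151*I*sqrt(6)/3)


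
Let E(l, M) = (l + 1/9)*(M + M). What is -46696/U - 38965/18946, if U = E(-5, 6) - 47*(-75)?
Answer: -3059304283/197019454 ≈ -15.528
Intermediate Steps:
E(l, M) = 2*M*(⅑ + l) (E(l, M) = (l + ⅑)*(2*M) = (⅑ + l)*(2*M) = 2*M*(⅑ + l))
U = 10399/3 (U = (2/9)*6*(1 + 9*(-5)) - 47*(-75) = (2/9)*6*(1 - 45) + 3525 = (2/9)*6*(-44) + 3525 = -176/3 + 3525 = 10399/3 ≈ 3466.3)
-46696/U - 38965/18946 = -46696/10399/3 - 38965/18946 = -46696*3/10399 - 38965*1/18946 = -140088/10399 - 38965/18946 = -3059304283/197019454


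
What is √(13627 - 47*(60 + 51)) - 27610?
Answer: -27610 + 29*√10 ≈ -27518.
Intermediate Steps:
√(13627 - 47*(60 + 51)) - 27610 = √(13627 - 47*111) - 27610 = √(13627 - 5217) - 27610 = √8410 - 27610 = 29*√10 - 27610 = -27610 + 29*√10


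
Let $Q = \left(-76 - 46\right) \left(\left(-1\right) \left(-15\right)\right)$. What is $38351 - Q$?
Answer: $40181$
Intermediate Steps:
$Q = -1830$ ($Q = \left(-122\right) 15 = -1830$)
$38351 - Q = 38351 - -1830 = 38351 + 1830 = 40181$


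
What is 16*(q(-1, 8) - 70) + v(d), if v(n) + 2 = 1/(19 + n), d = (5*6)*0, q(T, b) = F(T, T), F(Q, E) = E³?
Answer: -21621/19 ≈ -1137.9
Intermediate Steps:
q(T, b) = T³
d = 0 (d = 30*0 = 0)
v(n) = -2 + 1/(19 + n)
16*(q(-1, 8) - 70) + v(d) = 16*((-1)³ - 70) + (-37 - 2*0)/(19 + 0) = 16*(-1 - 70) + (-37 + 0)/19 = 16*(-71) + (1/19)*(-37) = -1136 - 37/19 = -21621/19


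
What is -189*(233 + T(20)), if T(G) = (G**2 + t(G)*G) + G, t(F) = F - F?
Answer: -123417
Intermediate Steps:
t(F) = 0
T(G) = G + G**2 (T(G) = (G**2 + 0*G) + G = (G**2 + 0) + G = G**2 + G = G + G**2)
-189*(233 + T(20)) = -189*(233 + 20*(1 + 20)) = -189*(233 + 20*21) = -189*(233 + 420) = -189*653 = -123417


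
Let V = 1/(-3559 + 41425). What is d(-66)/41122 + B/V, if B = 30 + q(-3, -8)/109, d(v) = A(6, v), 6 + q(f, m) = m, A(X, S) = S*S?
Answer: 2535000798858/2241149 ≈ 1.1311e+6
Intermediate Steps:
A(X, S) = S²
q(f, m) = -6 + m
d(v) = v²
V = 1/37866 ≈ 2.6409e-5
B = 3256/109 (B = 30 + (-6 - 8)/109 = 30 - 14*1/109 = 30 - 14/109 = 3256/109 ≈ 29.872)
d(-66)/41122 + B/V = (-66)²/41122 + 3256/(109*(1/37866)) = 4356*(1/41122) + (3256/109)*37866 = 2178/20561 + 123291696/109 = 2535000798858/2241149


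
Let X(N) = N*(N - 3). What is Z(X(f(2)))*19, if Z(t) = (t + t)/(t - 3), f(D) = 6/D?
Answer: 0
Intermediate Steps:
X(N) = N*(-3 + N)
Z(t) = 2*t/(-3 + t) (Z(t) = (2*t)/(-3 + t) = 2*t/(-3 + t))
Z(X(f(2)))*19 = (2*((6/2)*(-3 + 6/2))/(-3 + (6/2)*(-3 + 6/2)))*19 = (2*((6*(1/2))*(-3 + 6*(1/2)))/(-3 + (6*(1/2))*(-3 + 6*(1/2))))*19 = (2*(3*(-3 + 3))/(-3 + 3*(-3 + 3)))*19 = (2*(3*0)/(-3 + 3*0))*19 = (2*0/(-3 + 0))*19 = (2*0/(-3))*19 = (2*0*(-1/3))*19 = 0*19 = 0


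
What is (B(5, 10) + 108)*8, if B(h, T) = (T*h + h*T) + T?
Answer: 1744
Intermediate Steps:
B(h, T) = T + 2*T*h (B(h, T) = (T*h + T*h) + T = 2*T*h + T = T + 2*T*h)
(B(5, 10) + 108)*8 = (10*(1 + 2*5) + 108)*8 = (10*(1 + 10) + 108)*8 = (10*11 + 108)*8 = (110 + 108)*8 = 218*8 = 1744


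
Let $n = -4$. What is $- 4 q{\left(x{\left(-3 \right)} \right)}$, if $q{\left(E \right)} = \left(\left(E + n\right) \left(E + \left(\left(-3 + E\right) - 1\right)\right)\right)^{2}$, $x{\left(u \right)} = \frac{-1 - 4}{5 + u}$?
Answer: $-13689$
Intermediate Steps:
$x{\left(u \right)} = - \frac{5}{5 + u}$
$q{\left(E \right)} = \left(-4 + E\right)^{2} \left(-4 + 2 E\right)^{2}$ ($q{\left(E \right)} = \left(\left(E - 4\right) \left(E + \left(\left(-3 + E\right) - 1\right)\right)\right)^{2} = \left(\left(-4 + E\right) \left(E + \left(-4 + E\right)\right)\right)^{2} = \left(\left(-4 + E\right) \left(-4 + 2 E\right)\right)^{2} = \left(-4 + E\right)^{2} \left(-4 + 2 E\right)^{2}$)
$- 4 q{\left(x{\left(-3 \right)} \right)} = - 4 \cdot 4 \left(-4 - \frac{5}{5 - 3}\right)^{2} \left(-2 - \frac{5}{5 - 3}\right)^{2} = - 4 \cdot 4 \left(-4 - \frac{5}{2}\right)^{2} \left(-2 - \frac{5}{2}\right)^{2} = - 4 \cdot 4 \left(- \frac{13}{2}\right)^{2} \left(- \frac{9}{2}\right)^{2} = - 4 \cdot 4 \cdot \frac{169}{4} \cdot \frac{81}{4} = \left(-4\right) \frac{13689}{4} = -13689$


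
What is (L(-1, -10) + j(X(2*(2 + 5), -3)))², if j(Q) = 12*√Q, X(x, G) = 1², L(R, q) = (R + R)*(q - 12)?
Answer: 3136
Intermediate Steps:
L(R, q) = 2*R*(-12 + q) (L(R, q) = (2*R)*(-12 + q) = 2*R*(-12 + q))
X(x, G) = 1
(L(-1, -10) + j(X(2*(2 + 5), -3)))² = (2*(-1)*(-12 - 10) + 12*√1)² = (2*(-1)*(-22) + 12*1)² = (44 + 12)² = 56² = 3136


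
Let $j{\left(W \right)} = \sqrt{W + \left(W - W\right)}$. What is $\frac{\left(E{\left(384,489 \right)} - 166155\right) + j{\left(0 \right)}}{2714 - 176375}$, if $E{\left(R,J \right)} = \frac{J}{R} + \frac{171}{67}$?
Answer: $\frac{1424912471}{1489316736} \approx 0.95676$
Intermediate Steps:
$j{\left(W \right)} = \sqrt{W}$ ($j{\left(W \right)} = \sqrt{W + 0} = \sqrt{W}$)
$E{\left(R,J \right)} = \frac{171}{67} + \frac{J}{R}$ ($E{\left(R,J \right)} = \frac{J}{R} + 171 \cdot \frac{1}{67} = \frac{J}{R} + \frac{171}{67} = \frac{171}{67} + \frac{J}{R}$)
$\frac{\left(E{\left(384,489 \right)} - 166155\right) + j{\left(0 \right)}}{2714 - 176375} = \frac{\left(\left(\frac{171}{67} + \frac{489}{384}\right) - 166155\right) + \sqrt{0}}{2714 - 176375} = \frac{\left(\left(\frac{171}{67} + 489 \cdot \frac{1}{384}\right) - 166155\right) + 0}{-173661} = \left(\left(\left(\frac{171}{67} + \frac{163}{128}\right) - 166155\right) + 0\right) \left(- \frac{1}{173661}\right) = \left(\left(\frac{32809}{8576} - 166155\right) + 0\right) \left(- \frac{1}{173661}\right) = \left(- \frac{1424912471}{8576} + 0\right) \left(- \frac{1}{173661}\right) = \left(- \frac{1424912471}{8576}\right) \left(- \frac{1}{173661}\right) = \frac{1424912471}{1489316736}$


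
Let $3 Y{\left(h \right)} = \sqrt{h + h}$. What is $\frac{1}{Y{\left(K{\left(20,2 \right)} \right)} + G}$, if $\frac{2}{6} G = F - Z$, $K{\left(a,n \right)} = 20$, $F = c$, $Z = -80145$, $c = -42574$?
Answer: $\frac{1014417}{114337983281} - \frac{6 \sqrt{10}}{114337983281} \approx 8.8719 \cdot 10^{-6}$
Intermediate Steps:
$F = -42574$
$Y{\left(h \right)} = \frac{\sqrt{2} \sqrt{h}}{3}$ ($Y{\left(h \right)} = \frac{\sqrt{h + h}}{3} = \frac{\sqrt{2 h}}{3} = \frac{\sqrt{2} \sqrt{h}}{3}$)
$G = 112713$ ($G = 3 \left(-42574 - -80145\right) = 3 \left(-42574 + 80145\right) = 3 \cdot 37571 = 112713$)
$\frac{1}{Y{\left(K{\left(20,2 \right)} \right)} + G} = \frac{1}{\frac{\sqrt{2} \sqrt{20}}{3} + 112713} = \frac{1}{\frac{\sqrt{2} \cdot 2 \sqrt{5}}{3} + 112713} = \frac{1}{\frac{2 \sqrt{10}}{3} + 112713} = \frac{1}{112713 + \frac{2 \sqrt{10}}{3}}$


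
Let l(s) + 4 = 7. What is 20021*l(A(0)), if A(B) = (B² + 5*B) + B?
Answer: 60063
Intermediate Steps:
A(B) = B² + 6*B
l(s) = 3 (l(s) = -4 + 7 = 3)
20021*l(A(0)) = 20021*3 = 60063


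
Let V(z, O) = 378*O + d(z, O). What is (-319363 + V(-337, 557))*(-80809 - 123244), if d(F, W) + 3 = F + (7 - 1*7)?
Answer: 22273813321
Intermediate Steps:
d(F, W) = -3 + F (d(F, W) = -3 + (F + (7 - 1*7)) = -3 + (F + (7 - 7)) = -3 + (F + 0) = -3 + F)
V(z, O) = -3 + z + 378*O (V(z, O) = 378*O + (-3 + z) = -3 + z + 378*O)
(-319363 + V(-337, 557))*(-80809 - 123244) = (-319363 + (-3 - 337 + 378*557))*(-80809 - 123244) = (-319363 + (-3 - 337 + 210546))*(-204053) = (-319363 + 210206)*(-204053) = -109157*(-204053) = 22273813321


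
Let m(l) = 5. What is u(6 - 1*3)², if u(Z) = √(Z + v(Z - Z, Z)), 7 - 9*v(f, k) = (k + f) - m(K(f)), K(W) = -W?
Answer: 4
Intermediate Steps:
v(f, k) = 4/3 - f/9 - k/9 (v(f, k) = 7/9 - ((k + f) - 1*5)/9 = 7/9 - ((f + k) - 5)/9 = 7/9 - (-5 + f + k)/9 = 7/9 + (5/9 - f/9 - k/9) = 4/3 - f/9 - k/9)
u(Z) = √(4/3 + 8*Z/9) (u(Z) = √(Z + (4/3 - (Z - Z)/9 - Z/9)) = √(Z + (4/3 - ⅑*0 - Z/9)) = √(Z + (4/3 + 0 - Z/9)) = √(Z + (4/3 - Z/9)) = √(4/3 + 8*Z/9))
u(6 - 1*3)² = (2*√(3 + 2*(6 - 1*3))/3)² = (2*√(3 + 2*(6 - 3))/3)² = (2*√(3 + 2*3)/3)² = (2*√(3 + 6)/3)² = (2*√9/3)² = ((⅔)*3)² = 2² = 4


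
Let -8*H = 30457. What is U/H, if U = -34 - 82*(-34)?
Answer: -22032/30457 ≈ -0.72338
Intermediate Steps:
H = -30457/8 (H = -1/8*30457 = -30457/8 ≈ -3807.1)
U = 2754 (U = -34 + 2788 = 2754)
U/H = 2754/(-30457/8) = 2754*(-8/30457) = -22032/30457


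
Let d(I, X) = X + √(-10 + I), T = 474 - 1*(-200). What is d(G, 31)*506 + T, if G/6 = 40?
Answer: 16360 + 506*√230 ≈ 24034.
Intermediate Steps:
G = 240 (G = 6*40 = 240)
T = 674 (T = 474 + 200 = 674)
d(G, 31)*506 + T = (31 + √(-10 + 240))*506 + 674 = (31 + √230)*506 + 674 = (15686 + 506*√230) + 674 = 16360 + 506*√230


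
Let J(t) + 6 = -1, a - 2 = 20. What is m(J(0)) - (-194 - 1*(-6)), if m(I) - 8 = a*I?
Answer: 42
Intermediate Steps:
a = 22 (a = 2 + 20 = 22)
J(t) = -7 (J(t) = -6 - 1 = -7)
m(I) = 8 + 22*I
m(J(0)) - (-194 - 1*(-6)) = (8 + 22*(-7)) - (-194 - 1*(-6)) = (8 - 154) - (-194 + 6) = -146 - 1*(-188) = -146 + 188 = 42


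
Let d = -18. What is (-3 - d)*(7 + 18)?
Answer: 375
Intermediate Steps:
(-3 - d)*(7 + 18) = (-3 - 1*(-18))*(7 + 18) = (-3 + 18)*25 = 15*25 = 375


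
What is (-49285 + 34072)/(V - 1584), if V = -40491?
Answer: 461/1275 ≈ 0.36157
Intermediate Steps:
(-49285 + 34072)/(V - 1584) = (-49285 + 34072)/(-40491 - 1584) = -15213/(-42075) = -15213*(-1/42075) = 461/1275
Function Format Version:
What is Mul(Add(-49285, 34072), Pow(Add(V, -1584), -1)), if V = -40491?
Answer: Rational(461, 1275) ≈ 0.36157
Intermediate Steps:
Mul(Add(-49285, 34072), Pow(Add(V, -1584), -1)) = Mul(Add(-49285, 34072), Pow(Add(-40491, -1584), -1)) = Mul(-15213, Pow(-42075, -1)) = Mul(-15213, Rational(-1, 42075)) = Rational(461, 1275)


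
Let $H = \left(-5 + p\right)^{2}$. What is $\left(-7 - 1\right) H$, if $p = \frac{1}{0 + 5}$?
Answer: $- \frac{4608}{25} \approx -184.32$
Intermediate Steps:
$p = \frac{1}{5} \approx 0.2$
$H = \frac{576}{25}$ ($H = \left(-5 + \frac{1}{5}\right)^{2} = \left(- \frac{24}{5}\right)^{2} = \frac{576}{25} \approx 23.04$)
$\left(-7 - 1\right) H = \left(-7 - 1\right) \frac{576}{25} = \left(-8\right) \frac{576}{25} = - \frac{4608}{25}$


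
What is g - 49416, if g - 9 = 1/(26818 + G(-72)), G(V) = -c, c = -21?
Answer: -1326034472/26839 ≈ -49407.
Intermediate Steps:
G(V) = 21 (G(V) = -1*(-21) = 21)
g = 241552/26839 (g = 9 + 1/(26818 + 21) = 9 + 1/26839 = 241552/26839 ≈ 9.0000)
g - 49416 = 241552/26839 - 49416 = -1326034472/26839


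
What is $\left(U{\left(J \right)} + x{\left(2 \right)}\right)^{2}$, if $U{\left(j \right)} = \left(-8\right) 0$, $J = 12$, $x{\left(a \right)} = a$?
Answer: $4$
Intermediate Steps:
$U{\left(j \right)} = 0$
$\left(U{\left(J \right)} + x{\left(2 \right)}\right)^{2} = \left(0 + 2\right)^{2} = 2^{2} = 4$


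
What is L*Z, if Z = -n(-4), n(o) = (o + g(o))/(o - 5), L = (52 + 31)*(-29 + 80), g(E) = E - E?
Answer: -5644/3 ≈ -1881.3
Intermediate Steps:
g(E) = 0
L = 4233 (L = 83*51 = 4233)
n(o) = o/(-5 + o) (n(o) = (o + 0)/(o - 5) = o/(-5 + o))
Z = -4/9 (Z = -(-4)/(-5 - 4) = -(-4)/(-9) = -(-4)*(-1)/9 = -1*4/9 = -4/9 ≈ -0.44444)
L*Z = 4233*(-4/9) = -5644/3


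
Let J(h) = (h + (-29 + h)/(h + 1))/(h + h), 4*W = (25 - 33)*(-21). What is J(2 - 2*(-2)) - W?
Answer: -3509/84 ≈ -41.774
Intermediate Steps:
W = 42 (W = ((25 - 33)*(-21))/4 = (-8*(-21))/4 = (¼)*168 = 42)
J(h) = (h + (-29 + h)/(1 + h))/(2*h) (J(h) = (h + (-29 + h)/(1 + h))/((2*h)) = (h + (-29 + h)/(1 + h))*(1/(2*h)) = (h + (-29 + h)/(1 + h))/(2*h))
J(2 - 2*(-2)) - W = (-29 + (2 - 2*(-2))² + 2*(2 - 2*(-2)))/(2*(2 - 2*(-2))*(1 + (2 - 2*(-2)))) - 1*42 = (-29 + (2 + 4)² + 2*(2 + 4))/(2*(2 + 4)*(1 + (2 + 4))) - 42 = (½)*(-29 + 6² + 2*6)/(6*(1 + 6)) - 42 = (½)*(⅙)*(-29 + 36 + 12)/7 - 42 = (½)*(⅙)*(⅐)*19 - 42 = 19/84 - 42 = -3509/84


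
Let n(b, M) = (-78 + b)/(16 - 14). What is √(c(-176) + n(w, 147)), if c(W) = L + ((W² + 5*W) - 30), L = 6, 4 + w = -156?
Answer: √29953 ≈ 173.07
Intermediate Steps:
w = -160 (w = -4 - 156 = -160)
n(b, M) = -39 + b/2 (n(b, M) = (-78 + b)/2 = (-78 + b)*(½) = -39 + b/2)
c(W) = -24 + W² + 5*W (c(W) = 6 + ((W² + 5*W) - 30) = 6 + (-30 + W² + 5*W) = -24 + W² + 5*W)
√(c(-176) + n(w, 147)) = √((-24 + (-176)² + 5*(-176)) + (-39 + (½)*(-160))) = √((-24 + 30976 - 880) + (-39 - 80)) = √(30072 - 119) = √29953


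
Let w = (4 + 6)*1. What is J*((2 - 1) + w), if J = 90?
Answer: 990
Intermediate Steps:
w = 10 (w = 10*1 = 10)
J*((2 - 1) + w) = 90*((2 - 1) + 10) = 90*(1 + 10) = 90*11 = 990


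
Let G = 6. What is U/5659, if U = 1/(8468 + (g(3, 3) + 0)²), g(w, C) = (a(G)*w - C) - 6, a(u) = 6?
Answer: 1/48378791 ≈ 2.0670e-8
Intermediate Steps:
g(w, C) = -6 - C + 6*w (g(w, C) = (6*w - C) - 6 = (-C + 6*w) - 6 = -6 - C + 6*w)
U = 1/8549 (U = 1/(8468 + ((-6 - 1*3 + 6*3) + 0)²) = 1/(8468 + ((-6 - 3 + 18) + 0)²) = 1/(8468 + (9 + 0)²) = 1/(8468 + 9²) = 1/(8468 + 81) = 1/8549 ≈ 0.00011697)
U/5659 = (1/8549)/5659 = (1/8549)*(1/5659) = 1/48378791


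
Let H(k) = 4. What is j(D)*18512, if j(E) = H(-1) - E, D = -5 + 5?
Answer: 74048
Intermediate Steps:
D = 0
j(E) = 4 - E
j(D)*18512 = (4 - 1*0)*18512 = (4 + 0)*18512 = 4*18512 = 74048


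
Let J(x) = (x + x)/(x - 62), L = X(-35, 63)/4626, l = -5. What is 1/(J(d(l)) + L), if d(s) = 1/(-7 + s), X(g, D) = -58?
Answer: -1723185/16979 ≈ -101.49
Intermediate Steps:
L = -29/2313 (L = -58/4626 = -58*1/4626 = -29/2313 ≈ -0.012538)
J(x) = 2*x/(-62 + x) (J(x) = (2*x)/(-62 + x) = 2*x/(-62 + x))
1/(J(d(l)) + L) = 1/(2/((-7 - 5)*(-62 + 1/(-7 - 5))) - 29/2313) = 1/(2/(-12*(-62 + 1/(-12))) - 29/2313) = 1/(2*(-1/12)/(-62 - 1/12) - 29/2313) = 1/(2*(-1/12)/(-745/12) - 29/2313) = 1/(2*(-1/12)*(-12/745) - 29/2313) = 1/(2/745 - 29/2313) = 1/(-16979/1723185) = -1723185/16979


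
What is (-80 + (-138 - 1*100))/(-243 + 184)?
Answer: 318/59 ≈ 5.3898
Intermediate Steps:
(-80 + (-138 - 1*100))/(-243 + 184) = (-80 + (-138 - 100))/(-59) = (-80 - 238)*(-1/59) = -318*(-1/59) = 318/59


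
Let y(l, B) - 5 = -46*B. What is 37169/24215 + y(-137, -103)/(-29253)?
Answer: 324151004/236120465 ≈ 1.3728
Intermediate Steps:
y(l, B) = 5 - 46*B
37169/24215 + y(-137, -103)/(-29253) = 37169/24215 + (5 - 46*(-103))/(-29253) = 37169*(1/24215) + (5 + 4738)*(-1/29253) = 37169/24215 + 4743*(-1/29253) = 37169/24215 - 1581/9751 = 324151004/236120465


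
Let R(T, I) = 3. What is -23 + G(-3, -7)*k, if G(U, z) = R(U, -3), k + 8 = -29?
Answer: -134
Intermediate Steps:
k = -37 (k = -8 - 29 = -37)
G(U, z) = 3
-23 + G(-3, -7)*k = -23 + 3*(-37) = -23 - 111 = -134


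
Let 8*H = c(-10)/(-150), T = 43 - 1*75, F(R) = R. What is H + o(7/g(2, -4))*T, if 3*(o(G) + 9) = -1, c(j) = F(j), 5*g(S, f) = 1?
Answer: 11947/40 ≈ 298.67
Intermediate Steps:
g(S, f) = ⅕ (g(S, f) = (⅕)*1 = ⅕)
c(j) = j
T = -32 (T = 43 - 75 = -32)
o(G) = -28/3 (o(G) = -9 + (⅓)*(-1) = -9 - ⅓ = -28/3)
H = 1/120 (H = (-10/(-150))/8 = (-10*(-1/150))/8 = (⅛)*(1/15) = 1/120 ≈ 0.0083333)
H + o(7/g(2, -4))*T = 1/120 - 28/3*(-32) = 1/120 + 896/3 = 11947/40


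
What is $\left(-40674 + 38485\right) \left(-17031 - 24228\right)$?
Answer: $90315951$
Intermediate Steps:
$\left(-40674 + 38485\right) \left(-17031 - 24228\right) = - 2189 \left(-17031 - 24228\right) = \left(-2189\right) \left(-41259\right) = 90315951$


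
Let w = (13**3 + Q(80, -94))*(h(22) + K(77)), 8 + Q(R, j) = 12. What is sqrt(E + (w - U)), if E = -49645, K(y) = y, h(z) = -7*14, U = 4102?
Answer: 8*I*sqrt(1562) ≈ 316.18*I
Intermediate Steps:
Q(R, j) = 4 (Q(R, j) = -8 + 12 = 4)
h(z) = -98
w = -46221 (w = (13**3 + 4)*(-98 + 77) = (2197 + 4)*(-21) = 2201*(-21) = -46221)
sqrt(E + (w - U)) = sqrt(-49645 + (-46221 - 1*4102)) = sqrt(-49645 + (-46221 - 4102)) = sqrt(-49645 - 50323) = sqrt(-99968) = 8*I*sqrt(1562)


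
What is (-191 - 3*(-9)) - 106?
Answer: -270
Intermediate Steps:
(-191 - 3*(-9)) - 106 = (-191 + 27) - 106 = -164 - 106 = -270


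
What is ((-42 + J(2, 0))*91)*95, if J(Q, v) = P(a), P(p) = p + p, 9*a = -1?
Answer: -3285100/9 ≈ -3.6501e+5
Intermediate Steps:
a = -1/9 (a = (1/9)*(-1) = -1/9 ≈ -0.11111)
P(p) = 2*p
J(Q, v) = -2/9 (J(Q, v) = 2*(-1/9) = -2/9)
((-42 + J(2, 0))*91)*95 = ((-42 - 2/9)*91)*95 = -380/9*91*95 = -34580/9*95 = -3285100/9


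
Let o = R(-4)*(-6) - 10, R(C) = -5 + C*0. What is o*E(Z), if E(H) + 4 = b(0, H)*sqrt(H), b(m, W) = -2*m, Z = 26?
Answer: -80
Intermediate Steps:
R(C) = -5 (R(C) = -5 + 0 = -5)
o = 20 (o = -5*(-6) - 10 = 30 - 10 = 20)
E(H) = -4 (E(H) = -4 + (-2*0)*sqrt(H) = -4 + 0*sqrt(H) = -4 + 0 = -4)
o*E(Z) = 20*(-4) = -80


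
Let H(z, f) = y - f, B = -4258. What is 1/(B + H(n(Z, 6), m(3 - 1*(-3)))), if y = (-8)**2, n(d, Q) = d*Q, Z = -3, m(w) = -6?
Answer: -1/4188 ≈ -0.00023878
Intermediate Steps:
n(d, Q) = Q*d
y = 64
H(z, f) = 64 - f
1/(B + H(n(Z, 6), m(3 - 1*(-3)))) = 1/(-4258 + (64 - 1*(-6))) = 1/(-4258 + (64 + 6)) = 1/(-4258 + 70) = 1/(-4188) = -1/4188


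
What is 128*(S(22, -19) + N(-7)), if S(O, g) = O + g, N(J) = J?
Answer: -512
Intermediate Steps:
128*(S(22, -19) + N(-7)) = 128*((22 - 19) - 7) = 128*(3 - 7) = 128*(-4) = -512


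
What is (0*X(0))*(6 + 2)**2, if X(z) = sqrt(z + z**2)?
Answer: 0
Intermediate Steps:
(0*X(0))*(6 + 2)**2 = (0*sqrt(0*(1 + 0)))*(6 + 2)**2 = (0*sqrt(0*1))*8**2 = (0*sqrt(0))*64 = (0*0)*64 = 0*64 = 0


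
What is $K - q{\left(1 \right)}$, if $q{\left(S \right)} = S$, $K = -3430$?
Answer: $-3431$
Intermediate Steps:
$K - q{\left(1 \right)} = -3430 - 1 = -3431$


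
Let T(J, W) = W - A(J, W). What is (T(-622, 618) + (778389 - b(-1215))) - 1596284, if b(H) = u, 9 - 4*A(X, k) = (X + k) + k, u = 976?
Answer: -3272407/4 ≈ -8.1810e+5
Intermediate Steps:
A(X, k) = 9/4 - k/2 - X/4 (A(X, k) = 9/4 - ((X + k) + k)/4 = 9/4 - (X + 2*k)/4 = 9/4 + (-k/2 - X/4) = 9/4 - k/2 - X/4)
b(H) = 976
T(J, W) = -9/4 + J/4 + 3*W/2 (T(J, W) = W - (9/4 - W/2 - J/4) = W + (-9/4 + W/2 + J/4) = -9/4 + J/4 + 3*W/2)
(T(-622, 618) + (778389 - b(-1215))) - 1596284 = ((-9/4 + (1/4)*(-622) + (3/2)*618) + (778389 - 1*976)) - 1596284 = ((-9/4 - 311/2 + 927) + (778389 - 976)) - 1596284 = (3077/4 + 777413) - 1596284 = 3112729/4 - 1596284 = -3272407/4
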